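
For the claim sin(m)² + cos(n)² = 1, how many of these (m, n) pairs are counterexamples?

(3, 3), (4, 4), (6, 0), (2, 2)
1

Testing each pair:
(3, 3): LHS = sin(3)² + cos(3)² = 1, RHS = 1 → satisfies claim
(4, 4): LHS = cos(4)² + sin(4)² = 1, RHS = 1 → satisfies claim
(6, 0): LHS = sin(6)² + 1 ≈ 1.078, RHS = 1 → counterexample
(2, 2): LHS = cos(2)² + sin(2)² = 1, RHS = 1 → satisfies claim

That makes 1 counterexample.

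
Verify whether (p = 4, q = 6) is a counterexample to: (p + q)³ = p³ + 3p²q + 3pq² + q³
No

Substituting p = 4, q = 6:
LHS = (4 + 6)³ = 1000
RHS = 4³ + 3·4²·6 + 3·4·6² + 6³ = 1000

The sides agree, so this pair does not disprove the claim.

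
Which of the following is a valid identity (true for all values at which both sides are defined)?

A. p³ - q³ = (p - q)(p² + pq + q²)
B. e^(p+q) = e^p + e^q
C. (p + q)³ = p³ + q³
A

A: holds — e.g. at (1, 4), both sides equal -63.
B: fails at (3, 4) — LHS = e^7 ≈ 1097, RHS = e^3 + e^4 ≈ 74.68.
C: fails at (4, 5) — LHS = 729, RHS = 189.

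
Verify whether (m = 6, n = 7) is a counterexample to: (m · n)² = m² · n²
Substituting m = 6, n = 7:
LHS = (6 · 7)² = 1764
RHS = 6² · 7² = 1764

The sides agree, so this pair does not disprove the claim.

Answer: No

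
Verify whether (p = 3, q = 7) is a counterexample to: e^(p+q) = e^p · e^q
No

Substituting p = 3, q = 7:
LHS = e^(3+7) = e^10 ≈ 22026.5
RHS = e^3 · e^7 = e^10 ≈ 22026.5

The sides agree, so this pair does not disprove the claim.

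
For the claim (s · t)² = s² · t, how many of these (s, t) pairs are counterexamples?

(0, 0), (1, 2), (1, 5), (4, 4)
3

Testing each pair:
(0, 0): LHS = 0, RHS = 0 → satisfies claim
(1, 2): LHS = 4, RHS = 2 → counterexample
(1, 5): LHS = 25, RHS = 5 → counterexample
(4, 4): LHS = 256, RHS = 64 → counterexample

That makes 3 counterexamples.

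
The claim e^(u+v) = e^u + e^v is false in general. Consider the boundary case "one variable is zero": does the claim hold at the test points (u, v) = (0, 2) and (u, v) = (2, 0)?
No, fails at both test points

At (0, 2): LHS = e^2 ≈ 7.389 ≠ RHS = 1 + e^2 ≈ 8.389
At (2, 0): LHS = e^2 ≈ 7.389 ≠ RHS = 1 + e^2 ≈ 8.389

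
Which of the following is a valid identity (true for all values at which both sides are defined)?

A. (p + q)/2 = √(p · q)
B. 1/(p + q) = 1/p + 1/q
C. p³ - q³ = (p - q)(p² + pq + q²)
A: fails at (1, 5) — LHS = 3, RHS = √(5) ≈ 2.236.
B: fails at (1, 3) — LHS = 1/4, RHS = 4/3.
C: holds — e.g. at (4, 4), both sides equal 0.

Answer: C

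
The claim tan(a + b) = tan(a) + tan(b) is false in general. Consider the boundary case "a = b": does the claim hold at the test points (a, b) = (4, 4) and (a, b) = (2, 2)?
No, fails at both test points

At (4, 4): LHS = tan(8) ≈ -6.8 ≠ RHS = 2·tan(4) ≈ 2.316
At (2, 2): LHS = tan(4) ≈ 1.158 ≠ RHS = 2·tan(2) ≈ -4.37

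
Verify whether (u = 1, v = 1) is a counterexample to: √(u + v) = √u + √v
Substituting u = 1, v = 1:
LHS = √(1 + 1) = √(2) ≈ 1.414
RHS = √1 + √1 = 2

Since LHS ≠ RHS, this pair disproves the claim.

Answer: Yes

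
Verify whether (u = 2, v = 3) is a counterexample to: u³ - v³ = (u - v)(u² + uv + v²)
No

Substituting u = 2, v = 3:
LHS = 2³ - 3³ = -19
RHS = (2 - 3)(2² + 2·3 + 3²) = -19

The sides agree, so this pair does not disprove the claim.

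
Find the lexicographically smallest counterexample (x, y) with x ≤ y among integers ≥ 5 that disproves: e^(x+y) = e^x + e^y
(x, y) = (5, 5)

Substituting (5, 5) into the claim:
LHS = e^(5+5) = e^10 ≈ 22026.5
RHS = e^5 + e^5 = 2·e^5 ≈ 296.8

Since LHS ≠ RHS, this pair disproves the claim, and no lexicographically smaller pair (x ≤ y, integers ≥ 5) does.

For instance (6, 9) is also a counterexample (LHS = e^15 ≈ 3269017.4, RHS = e^6 + e^9 ≈ 8507), but it's lexicographically larger.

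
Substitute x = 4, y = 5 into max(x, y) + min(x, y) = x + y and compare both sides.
LHS = max(4, 5) + min(4, 5) = 9
RHS = 4 + 5 = 9

LHS = RHS: the two sides agree.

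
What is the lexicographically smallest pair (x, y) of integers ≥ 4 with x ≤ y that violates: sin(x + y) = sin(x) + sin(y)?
(x, y) = (4, 4)

Substituting (4, 4) into the claim:
LHS = sin(4 + 4) = sin(8) ≈ 0.9894
RHS = sin(4) + sin(4) = 2·sin(4) ≈ -1.514

Since LHS ≠ RHS, this pair disproves the claim, and no lexicographically smaller pair (x ≤ y, integers ≥ 4) does.

For instance (9, 11) is also a counterexample (LHS = sin(20) ≈ 0.9129, RHS = sin(11) + sin(9) ≈ -0.5879), but it's lexicographically larger.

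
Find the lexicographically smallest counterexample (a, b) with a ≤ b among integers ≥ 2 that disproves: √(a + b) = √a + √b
(a, b) = (2, 2)

Substituting (2, 2) into the claim:
LHS = √(2 + 2) = 2
RHS = √2 + √2 = 2·√(2) ≈ 2.828

Since LHS ≠ RHS, this pair disproves the claim, and no lexicographically smaller pair (a ≤ b, integers ≥ 2) does.

For instance (3, 3) is also a counterexample (LHS = √(6) ≈ 2.449, RHS = 2·√(3) ≈ 3.464), but it's lexicographically larger.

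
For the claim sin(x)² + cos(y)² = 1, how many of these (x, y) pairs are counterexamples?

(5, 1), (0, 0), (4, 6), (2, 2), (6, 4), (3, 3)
3

Testing each pair:
(5, 1): LHS = cos(1)² + sin(5)² ≈ 1.211, RHS = 1 → counterexample
(0, 0): LHS = 1, RHS = 1 → satisfies claim
(4, 6): LHS = sin(4)² + cos(6)² ≈ 1.495, RHS = 1 → counterexample
(2, 2): LHS = cos(2)² + sin(2)² = 1, RHS = 1 → satisfies claim
(6, 4): LHS = sin(6)² + cos(4)² ≈ 0.5053, RHS = 1 → counterexample
(3, 3): LHS = sin(3)² + cos(3)² = 1, RHS = 1 → satisfies claim

That makes 3 counterexamples.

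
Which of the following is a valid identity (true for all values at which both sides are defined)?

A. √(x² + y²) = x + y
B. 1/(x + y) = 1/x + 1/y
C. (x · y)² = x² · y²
A: fails at (2, 5) — LHS = √(29) ≈ 5.385, RHS = 7.
B: fails at (1, 1) — LHS = 1/2, RHS = 2.
C: holds — e.g. at (4, 4), both sides equal 256.

Answer: C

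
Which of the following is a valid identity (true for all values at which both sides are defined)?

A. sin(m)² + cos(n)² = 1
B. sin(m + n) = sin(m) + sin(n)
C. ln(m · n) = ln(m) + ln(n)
C

A: fails at (2, 4) — LHS = cos(4)² + sin(2)² ≈ 1.254, RHS = 1.
B: fails at (1, 2) — LHS = sin(3) ≈ 0.1411, RHS = sin(1) + sin(2) ≈ 1.751.
C: holds — e.g. at (2, 2), both sides equal ln(4) ≈ 1.386.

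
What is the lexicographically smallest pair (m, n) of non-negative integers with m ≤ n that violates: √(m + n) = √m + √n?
(m, n) = (1, 1)

Substituting (1, 1) into the claim:
LHS = √(1 + 1) = √(2) ≈ 1.414
RHS = √1 + √1 = 2

Since LHS ≠ RHS, this pair disproves the claim, and no lexicographically smaller pair (m ≤ n, non-negative integers) does.

For instance (3, 6) is also a counterexample (LHS = 3, RHS = √(3) + √(6) ≈ 4.182), but it's lexicographically larger.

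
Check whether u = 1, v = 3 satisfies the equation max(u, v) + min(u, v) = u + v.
Holds

Substituting u = 1, v = 3:

LHS = max(1, 3) + min(1, 3) = 4
RHS = 1 + 3 = 4

LHS = RHS, so the equation holds at this point.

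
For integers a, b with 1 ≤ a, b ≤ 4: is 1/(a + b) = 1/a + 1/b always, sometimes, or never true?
The claim fails for every pair in the range. For instance at (a, b) = (2, 4): LHS = 1/6, RHS = 3/4.

Answer: Never true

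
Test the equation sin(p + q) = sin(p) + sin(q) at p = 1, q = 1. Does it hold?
Substituting p = 1, q = 1:

LHS = sin(1 + 1) = sin(2) ≈ 0.9093
RHS = sin(1) + sin(1) = 2·sin(1) ≈ 1.683

LHS ≠ RHS, so the equation does not hold at this point.

Answer: Fails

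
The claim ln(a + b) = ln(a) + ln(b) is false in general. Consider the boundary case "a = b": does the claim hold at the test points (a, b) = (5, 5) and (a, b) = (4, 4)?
At (5, 5): LHS = ln(10) ≈ 2.303 ≠ RHS = 2·ln(5) ≈ 3.219
At (4, 4): LHS = ln(8) ≈ 2.079 ≠ RHS = 2·ln(4) ≈ 2.773

Answer: No, fails at both test points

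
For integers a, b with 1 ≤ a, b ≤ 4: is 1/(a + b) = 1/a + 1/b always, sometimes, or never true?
Never true

The claim fails for every pair in the range. For instance at (a, b) = (1, 1): LHS = 1/2, RHS = 2.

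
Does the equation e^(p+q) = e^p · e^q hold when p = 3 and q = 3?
Holds

Substituting p = 3, q = 3:

LHS = e^(3+3) = e^6 ≈ 403.4
RHS = e^3 · e^3 = e^6 ≈ 403.4

LHS = RHS, so the equation holds at this point.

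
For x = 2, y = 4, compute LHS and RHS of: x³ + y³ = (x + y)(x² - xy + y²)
LHS = 2³ + 4³ = 72
RHS = (2 + 4)(2² - 2·4 + 4²) = 72

LHS = RHS: the two sides agree.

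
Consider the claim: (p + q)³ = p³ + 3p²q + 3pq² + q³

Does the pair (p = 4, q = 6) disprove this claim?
Substituting p = 4, q = 6:
LHS = (4 + 6)³ = 1000
RHS = 4³ + 3·4²·6 + 3·4·6² + 6³ = 1000

The sides agree, so this pair does not disprove the claim.

Answer: No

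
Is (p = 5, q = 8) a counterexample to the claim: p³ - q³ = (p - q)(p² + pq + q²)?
Substituting p = 5, q = 8:
LHS = 5³ - 8³ = -387
RHS = (5 - 8)(5² + 5·8 + 8²) = -387

The sides agree, so this pair does not disprove the claim.

Answer: No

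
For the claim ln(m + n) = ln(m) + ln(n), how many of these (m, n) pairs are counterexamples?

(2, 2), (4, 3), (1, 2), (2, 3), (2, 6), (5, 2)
5

Testing each pair:
(2, 2): LHS = ln(4) ≈ 1.386, RHS = 2·ln(2) ≈ 1.386 → satisfies claim
(4, 3): LHS = ln(7) ≈ 1.946, RHS = ln(3) + ln(4) ≈ 2.485 → counterexample
(1, 2): LHS = ln(3) ≈ 1.099, RHS = ln(2) ≈ 0.6931 → counterexample
(2, 3): LHS = ln(5) ≈ 1.609, RHS = ln(2) + ln(3) ≈ 1.792 → counterexample
(2, 6): LHS = ln(8) ≈ 2.079, RHS = ln(2) + ln(6) ≈ 2.485 → counterexample
(5, 2): LHS = ln(7) ≈ 1.946, RHS = ln(2) + ln(5) ≈ 2.303 → counterexample

That makes 5 counterexamples.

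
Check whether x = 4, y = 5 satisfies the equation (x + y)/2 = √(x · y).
Fails

Substituting x = 4, y = 5:

LHS = (4 + 5)/2 = 9/2
RHS = √(4 · 5) = 2·√(5) ≈ 4.472

LHS ≠ RHS, so the equation does not hold at this point.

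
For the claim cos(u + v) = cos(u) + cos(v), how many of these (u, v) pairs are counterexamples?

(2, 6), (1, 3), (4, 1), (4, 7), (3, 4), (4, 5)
6

Testing each pair:
(2, 6): LHS = cos(8) ≈ -0.1455, RHS = cos(2) + cos(6) ≈ 0.544 → counterexample
(1, 3): LHS = cos(4) ≈ -0.6536, RHS = cos(3) + cos(1) ≈ -0.4497 → counterexample
(4, 1): LHS = cos(5) ≈ 0.2837, RHS = cos(4) + cos(1) ≈ -0.1133 → counterexample
(4, 7): LHS = cos(11) ≈ 0.004426, RHS = cos(4) + cos(7) ≈ 0.1003 → counterexample
(3, 4): LHS = cos(7) ≈ 0.7539, RHS = cos(3) + cos(4) ≈ -1.644 → counterexample
(4, 5): LHS = cos(9) ≈ -0.9111, RHS = cos(4) + cos(5) ≈ -0.37 → counterexample

That makes 6 counterexamples.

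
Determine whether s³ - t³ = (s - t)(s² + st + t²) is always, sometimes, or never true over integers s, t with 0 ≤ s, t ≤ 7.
Always true

The identity holds for every pair in the range. For instance at (s, t) = (4, 5): both sides equal -61.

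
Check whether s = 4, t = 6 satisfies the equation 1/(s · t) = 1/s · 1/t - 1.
Fails

Substituting s = 4, t = 6:

LHS = 1/(4 · 6) = 1/24
RHS = 1/4 · 1/6 - 1 = -23/24

LHS ≠ RHS, so the equation does not hold at this point.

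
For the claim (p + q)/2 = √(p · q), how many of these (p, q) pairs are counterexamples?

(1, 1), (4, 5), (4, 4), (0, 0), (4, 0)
2

Testing each pair:
(1, 1): LHS = 1, RHS = 1 → satisfies claim
(4, 5): LHS = 9/2, RHS = 2·√(5) ≈ 4.472 → counterexample
(4, 4): LHS = 4, RHS = 4 → satisfies claim
(0, 0): LHS = 0, RHS = 0 → satisfies claim
(4, 0): LHS = 2, RHS = 0 → counterexample

That makes 2 counterexamples.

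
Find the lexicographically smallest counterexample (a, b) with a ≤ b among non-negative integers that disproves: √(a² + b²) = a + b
Substituting (1, 1) into the claim:
LHS = √(1² + 1²) = √(2) ≈ 1.414
RHS = 1 + 1 = 2

Since LHS ≠ RHS, this pair disproves the claim, and no lexicographically smaller pair (a ≤ b, non-negative integers) does.

For instance (1, 3) is also a counterexample (LHS = √(10) ≈ 3.162, RHS = 4), but it's lexicographically larger.

Answer: (a, b) = (1, 1)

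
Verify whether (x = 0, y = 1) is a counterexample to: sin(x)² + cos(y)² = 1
Substituting x = 0, y = 1:
LHS = sin(0)² + cos(1)² = cos(1)² ≈ 0.2919
RHS = 1

Since LHS ≠ RHS, this pair disproves the claim.

Answer: Yes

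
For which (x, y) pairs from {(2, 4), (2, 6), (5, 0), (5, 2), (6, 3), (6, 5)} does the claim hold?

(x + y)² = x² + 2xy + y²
Testing each pair:
(2, 4): LHS = 36, RHS = 36 → holds
(2, 6): LHS = 64, RHS = 64 → holds
(5, 0): LHS = 25, RHS = 25 → holds
(5, 2): LHS = 49, RHS = 49 → holds
(6, 3): LHS = 81, RHS = 81 → holds
(6, 5): LHS = 121, RHS = 121 → holds

Every pair satisfies the claim.

Answer: All pairs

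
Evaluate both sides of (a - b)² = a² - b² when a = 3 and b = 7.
LHS = (3 - 7)² = 16
RHS = 3² - 7² = -40

LHS ≠ RHS, so the equation does not hold here.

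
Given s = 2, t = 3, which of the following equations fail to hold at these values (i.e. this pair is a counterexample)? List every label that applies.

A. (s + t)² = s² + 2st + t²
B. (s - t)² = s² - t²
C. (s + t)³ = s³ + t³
Evaluating each claim at the given values:
A. LHS = 25, RHS = 25 → holds here (LHS = RHS)
B. LHS = 1, RHS = -5 → fails here (LHS ≠ RHS)
C. LHS = 125, RHS = 35 → fails here (LHS ≠ RHS)

Answer: B, C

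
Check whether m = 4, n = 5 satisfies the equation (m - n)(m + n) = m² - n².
Substituting m = 4, n = 5:

LHS = (4 - 5)(4 + 5) = -9
RHS = 4² - 5² = -9

LHS = RHS, so the equation holds at this point.

Answer: Holds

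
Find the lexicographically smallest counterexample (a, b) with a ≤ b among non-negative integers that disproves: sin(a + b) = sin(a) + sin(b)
(a, b) = (1, 1)

At (0, 4): both sides equal sin(4) ≈ -0.7568, so it holds there.

Substituting (1, 1) into the claim:
LHS = sin(1 + 1) = sin(2) ≈ 0.9093
RHS = sin(1) + sin(1) = 2·sin(1) ≈ 1.683

Since LHS ≠ RHS, this pair disproves the claim, and no lexicographically smaller pair (a ≤ b, non-negative integers) does.

For instance (4, 4) is also a counterexample (LHS = sin(8) ≈ 0.9894, RHS = 2·sin(4) ≈ -1.514), but it's lexicographically larger.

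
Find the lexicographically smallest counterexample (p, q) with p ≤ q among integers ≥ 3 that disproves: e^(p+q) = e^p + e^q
Substituting (3, 3) into the claim:
LHS = e^(3+3) = e^6 ≈ 403.4
RHS = e^3 + e^3 = 2·e^3 ≈ 40.17

Since LHS ≠ RHS, this pair disproves the claim, and no lexicographically smaller pair (p ≤ q, integers ≥ 3) does.

For instance (10, 10) is also a counterexample (LHS = e^20 ≈ 485165195.4, RHS = 2·e^10 ≈ 44052.9), but it's lexicographically larger.

Answer: (p, q) = (3, 3)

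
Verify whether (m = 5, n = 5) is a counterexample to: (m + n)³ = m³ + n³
Substituting m = 5, n = 5:
LHS = (5 + 5)³ = 1000
RHS = 5³ + 5³ = 250

Since LHS ≠ RHS, this pair disproves the claim.

Answer: Yes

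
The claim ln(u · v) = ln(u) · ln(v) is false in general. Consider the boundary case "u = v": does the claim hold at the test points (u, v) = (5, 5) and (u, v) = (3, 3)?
No, fails at both test points

At (5, 5): LHS = ln(25) ≈ 3.219 ≠ RHS = ln(5)² ≈ 2.59
At (3, 3): LHS = ln(9) ≈ 2.197 ≠ RHS = ln(3)² ≈ 1.207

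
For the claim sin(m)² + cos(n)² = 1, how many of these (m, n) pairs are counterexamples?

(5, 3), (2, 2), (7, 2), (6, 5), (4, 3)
4

Testing each pair:
(5, 3): LHS = sin(5)² + cos(3)² ≈ 1.9, RHS = 1 → counterexample
(2, 2): LHS = cos(2)² + sin(2)² = 1, RHS = 1 → satisfies claim
(7, 2): LHS = cos(2)² + sin(7)² ≈ 0.6048, RHS = 1 → counterexample
(6, 5): LHS = sin(6)² + cos(5)² ≈ 0.1585, RHS = 1 → counterexample
(4, 3): LHS = sin(4)² + cos(3)² ≈ 1.553, RHS = 1 → counterexample

That makes 4 counterexamples.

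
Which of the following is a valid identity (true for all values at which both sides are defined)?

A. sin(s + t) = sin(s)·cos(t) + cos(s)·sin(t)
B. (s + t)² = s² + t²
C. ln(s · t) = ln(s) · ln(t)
A: holds — e.g. at (2, 2), both sides equal sin(4) ≈ -0.7568.
B: fails at (1, 3) — LHS = 16, RHS = 10.
C: fails at (3, 7) — LHS = ln(21) ≈ 3.045, RHS = ln(3)·ln(7) ≈ 2.138.

Answer: A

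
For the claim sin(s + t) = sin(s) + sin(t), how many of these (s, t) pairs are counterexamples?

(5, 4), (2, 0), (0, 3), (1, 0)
Testing each pair:
(5, 4): LHS = sin(9) ≈ 0.4121, RHS = sin(5) + sin(4) ≈ -1.716 → counterexample
(2, 0): LHS = sin(2) ≈ 0.9093, RHS = sin(2) ≈ 0.9093 → satisfies claim
(0, 3): LHS = sin(3) ≈ 0.1411, RHS = sin(3) ≈ 0.1411 → satisfies claim
(1, 0): LHS = sin(1) ≈ 0.8415, RHS = sin(1) ≈ 0.8415 → satisfies claim

That makes 1 counterexample.

Answer: 1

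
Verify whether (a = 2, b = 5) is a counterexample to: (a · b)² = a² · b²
No

Substituting a = 2, b = 5:
LHS = (2 · 5)² = 100
RHS = 2² · 5² = 100

The sides agree, so this pair does not disprove the claim.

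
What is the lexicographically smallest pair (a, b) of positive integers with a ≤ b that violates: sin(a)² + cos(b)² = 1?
(a, b) = (1, 2)

Substituting (1, 2) into the claim:
LHS = sin(1)² + cos(2)² ≈ 0.8813
RHS = 1

Since LHS ≠ RHS, this pair disproves the claim, and no lexicographically smaller pair (a ≤ b, positive integers) does.

For instance (5, 8) is also a counterexample (LHS = cos(8)² + sin(5)² ≈ 0.9407, RHS = 1), but it's lexicographically larger.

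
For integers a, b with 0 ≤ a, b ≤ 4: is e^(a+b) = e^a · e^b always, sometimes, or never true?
Always true

The identity holds for every pair in the range. For instance at (a, b) = (4, 4): both sides equal e^8 ≈ 2981.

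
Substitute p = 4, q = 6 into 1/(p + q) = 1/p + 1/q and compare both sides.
LHS = 1/(4 + 6) = 1/10
RHS = 1/4 + 1/6 = 5/12

LHS ≠ RHS, so the equation does not hold here.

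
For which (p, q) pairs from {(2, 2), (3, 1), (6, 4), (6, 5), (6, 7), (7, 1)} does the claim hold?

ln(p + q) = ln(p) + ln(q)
Testing each pair:
(2, 2): LHS = ln(4) ≈ 1.386, RHS = 2·ln(2) ≈ 1.386 → holds
(3, 1): LHS = ln(4) ≈ 1.386, RHS = ln(3) ≈ 1.099 → fails
(6, 4): LHS = ln(10) ≈ 2.303, RHS = ln(4) + ln(6) ≈ 3.178 → fails
(6, 5): LHS = ln(11) ≈ 2.398, RHS = ln(5) + ln(6) ≈ 3.401 → fails
(6, 7): LHS = ln(13) ≈ 2.565, RHS = ln(6) + ln(7) ≈ 3.738 → fails
(7, 1): LHS = ln(8) ≈ 2.079, RHS = ln(7) ≈ 1.946 → fails

1 of 6 pairs satisfies the claim.

Answer: (2, 2)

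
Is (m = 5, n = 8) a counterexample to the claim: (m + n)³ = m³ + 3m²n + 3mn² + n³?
No

Substituting m = 5, n = 8:
LHS = (5 + 8)³ = 2197
RHS = 5³ + 3·5²·8 + 3·5·8² + 8³ = 2197

The sides agree, so this pair does not disprove the claim.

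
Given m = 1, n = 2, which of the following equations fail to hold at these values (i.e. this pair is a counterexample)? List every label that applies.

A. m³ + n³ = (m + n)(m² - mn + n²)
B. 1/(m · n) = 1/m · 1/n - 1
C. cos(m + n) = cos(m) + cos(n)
Evaluating each claim at the given values:
A. LHS = 9, RHS = 9 → holds here (LHS = RHS)
B. LHS = 1/2, RHS = -1/2 → fails here (LHS ≠ RHS)
C. LHS = cos(3) ≈ -0.99, RHS = cos(2) + cos(1) ≈ 0.1242 → fails here (LHS ≠ RHS)

Answer: B, C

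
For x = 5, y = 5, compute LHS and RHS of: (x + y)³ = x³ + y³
LHS = (5 + 5)³ = 1000
RHS = 5³ + 5³ = 250

LHS ≠ RHS, so the equation does not hold here.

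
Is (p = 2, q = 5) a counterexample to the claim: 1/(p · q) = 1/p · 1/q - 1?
Substituting p = 2, q = 5:
LHS = 1/(2 · 5) = 1/10
RHS = 1/2 · 1/5 - 1 = -9/10

Since LHS ≠ RHS, this pair disproves the claim.

Answer: Yes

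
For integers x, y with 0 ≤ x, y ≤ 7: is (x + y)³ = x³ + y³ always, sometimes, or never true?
Sometimes true

It holds at (x, y) = (1, 0) (both sides equal 1), but fails at (x, y) = (5, 3) (LHS = 512, RHS = 152).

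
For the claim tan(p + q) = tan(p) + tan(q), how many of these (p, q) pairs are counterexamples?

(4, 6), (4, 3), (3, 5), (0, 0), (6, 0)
Testing each pair:
(4, 6): LHS = tan(10) ≈ 0.6484, RHS = tan(6) + tan(4) ≈ 0.8668 → counterexample
(4, 3): LHS = tan(7) ≈ 0.8714, RHS = tan(3) + tan(4) ≈ 1.015 → counterexample
(3, 5): LHS = tan(8) ≈ -6.8, RHS = tan(5) + tan(3) ≈ -3.523 → counterexample
(0, 0): LHS = 0, RHS = 0 → satisfies claim
(6, 0): LHS = tan(6) ≈ -0.291, RHS = tan(6) ≈ -0.291 → satisfies claim

That makes 3 counterexamples.

Answer: 3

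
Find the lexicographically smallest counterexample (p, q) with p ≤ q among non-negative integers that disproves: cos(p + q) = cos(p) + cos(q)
(p, q) = (0, 0)

Substituting (0, 0) into the claim:
LHS = cos(0 + 0) = 1
RHS = cos(0) + cos(0) = 2

Since LHS ≠ RHS, this pair disproves the claim, and no lexicographically smaller pair (p ≤ q, non-negative integers) does.

For instance (2, 4) is also a counterexample (LHS = cos(6) ≈ 0.9602, RHS = cos(4) + cos(2) ≈ -1.07), but it's lexicographically larger.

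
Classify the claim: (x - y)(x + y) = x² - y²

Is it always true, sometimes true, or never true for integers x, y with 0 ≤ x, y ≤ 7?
The identity holds for every pair in the range. For instance at (x, y) = (6, 0): both sides equal 36.

Answer: Always true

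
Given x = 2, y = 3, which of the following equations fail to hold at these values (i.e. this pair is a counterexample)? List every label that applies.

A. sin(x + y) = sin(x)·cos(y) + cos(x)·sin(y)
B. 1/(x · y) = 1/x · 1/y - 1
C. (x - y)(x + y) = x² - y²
B

Evaluating each claim at the given values:
A. LHS = sin(5) ≈ -0.9589, RHS = sin(2)·cos(3) + sin(3)·cos(2) ≈ -0.9589 → holds here (LHS = RHS)
B. LHS = 1/6, RHS = -5/6 → fails here (LHS ≠ RHS)
C. LHS = -5, RHS = -5 → holds here (LHS = RHS)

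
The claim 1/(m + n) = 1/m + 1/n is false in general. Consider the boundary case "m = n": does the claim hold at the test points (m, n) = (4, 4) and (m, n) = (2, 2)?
No, fails at both test points

At (4, 4): LHS = 1/8 ≠ RHS = 1/2
At (2, 2): LHS = 1/4 ≠ RHS = 1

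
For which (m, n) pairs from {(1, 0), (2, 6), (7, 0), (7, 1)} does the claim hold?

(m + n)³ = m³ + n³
Testing each pair:
(1, 0): LHS = 1, RHS = 1 → holds
(2, 6): LHS = 512, RHS = 224 → fails
(7, 0): LHS = 343, RHS = 343 → holds
(7, 1): LHS = 512, RHS = 344 → fails

2 of 4 pairs satisfy the claim.

Answer: (1, 0), (7, 0)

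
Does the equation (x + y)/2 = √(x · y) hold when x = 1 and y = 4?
Substituting x = 1, y = 4:

LHS = (1 + 4)/2 = 5/2
RHS = √(1 · 4) = 2

LHS ≠ RHS, so the equation does not hold at this point.

Answer: Fails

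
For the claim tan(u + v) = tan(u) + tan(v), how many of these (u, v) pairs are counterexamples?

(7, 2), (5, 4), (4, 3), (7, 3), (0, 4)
Testing each pair:
(7, 2): LHS = tan(9) ≈ -0.4523, RHS = tan(2) + tan(7) ≈ -1.314 → counterexample
(5, 4): LHS = tan(9) ≈ -0.4523, RHS = tan(5) + tan(4) ≈ -2.223 → counterexample
(4, 3): LHS = tan(7) ≈ 0.8714, RHS = tan(3) + tan(4) ≈ 1.015 → counterexample
(7, 3): LHS = tan(10) ≈ 0.6484, RHS = tan(3) + tan(7) ≈ 0.7289 → counterexample
(0, 4): LHS = tan(4) ≈ 1.158, RHS = tan(4) ≈ 1.158 → satisfies claim

That makes 4 counterexamples.

Answer: 4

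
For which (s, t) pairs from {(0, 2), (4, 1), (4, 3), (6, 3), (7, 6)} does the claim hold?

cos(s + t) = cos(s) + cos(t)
Testing each pair:
(0, 2): LHS = cos(2) ≈ -0.4161, RHS = cos(2) + 1 ≈ 0.5839 → fails
(4, 1): LHS = cos(5) ≈ 0.2837, RHS = cos(4) + cos(1) ≈ -0.1133 → fails
(4, 3): LHS = cos(7) ≈ 0.7539, RHS = cos(3) + cos(4) ≈ -1.644 → fails
(6, 3): LHS = cos(9) ≈ -0.9111, RHS = cos(3) + cos(6) ≈ -0.02982 → fails
(7, 6): LHS = cos(13) ≈ 0.9074, RHS = cos(7) + cos(6) ≈ 1.714 → fails

No pair satisfies the claim.

Answer: None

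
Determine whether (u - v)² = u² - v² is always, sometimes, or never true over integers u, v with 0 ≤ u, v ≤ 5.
Sometimes true

It holds at (u, v) = (1, 1) (both sides equal 0), but fails at (u, v) = (4, 5) (LHS = 1, RHS = -9).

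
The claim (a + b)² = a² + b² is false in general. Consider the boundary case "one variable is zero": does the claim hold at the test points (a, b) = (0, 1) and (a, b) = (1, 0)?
At (0, 1): LHS = 1, RHS = 1 → equal
At (1, 0): LHS = 1, RHS = 1 → equal

So the claim does hold at both of these boundary points, even though it is not an identity.

Answer: Yes, holds at both test points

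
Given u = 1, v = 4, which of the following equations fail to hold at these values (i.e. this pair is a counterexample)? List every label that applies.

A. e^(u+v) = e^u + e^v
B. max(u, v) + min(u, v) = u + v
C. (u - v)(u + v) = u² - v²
Evaluating each claim at the given values:
A. LHS = e^5 ≈ 148.4, RHS = e + e^4 ≈ 57.32 → fails here (LHS ≠ RHS)
B. LHS = 5, RHS = 5 → holds here (LHS = RHS)
C. LHS = -15, RHS = -15 → holds here (LHS = RHS)

Answer: A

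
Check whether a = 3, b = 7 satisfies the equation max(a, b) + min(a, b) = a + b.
Holds

Substituting a = 3, b = 7:

LHS = max(3, 7) + min(3, 7) = 10
RHS = 3 + 7 = 10

LHS = RHS, so the equation holds at this point.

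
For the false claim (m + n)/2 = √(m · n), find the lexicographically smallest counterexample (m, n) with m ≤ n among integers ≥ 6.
(m, n) = (6, 7)

At (6, 6): both sides equal 6, so it holds there.

Substituting (6, 7) into the claim:
LHS = (6 + 7)/2 = 13/2
RHS = √(6 · 7) = √(42) ≈ 6.481

Since LHS ≠ RHS, this pair disproves the claim, and no lexicographically smaller pair (m ≤ n, integers ≥ 6) does.

For instance (10, 11) is also a counterexample (LHS = 21/2, RHS = √(110) ≈ 10.49), but it's lexicographically larger.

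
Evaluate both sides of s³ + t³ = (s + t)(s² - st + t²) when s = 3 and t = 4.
LHS = 3³ + 4³ = 91
RHS = (3 + 4)(3² - 3·4 + 4²) = 91

LHS = RHS: the two sides agree.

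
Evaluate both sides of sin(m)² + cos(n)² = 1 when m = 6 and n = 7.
LHS = sin(6)² + cos(7)² ≈ 0.6464
RHS = 1

LHS ≠ RHS (they differ by about 0.3536), so the equation does not hold here.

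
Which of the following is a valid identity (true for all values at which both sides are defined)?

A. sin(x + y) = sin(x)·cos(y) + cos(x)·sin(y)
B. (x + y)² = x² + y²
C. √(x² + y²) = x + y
A

A: holds — e.g. at (1, 3), both sides equal sin(4) ≈ -0.7568.
B: fails at (4, 4) — LHS = 64, RHS = 32.
C: fails at (3, 5) — LHS = √(34) ≈ 5.831, RHS = 8.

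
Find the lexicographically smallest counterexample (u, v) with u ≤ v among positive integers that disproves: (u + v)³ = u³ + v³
(u, v) = (1, 1)

Substituting (1, 1) into the claim:
LHS = (1 + 1)³ = 8
RHS = 1³ + 1³ = 2

Since LHS ≠ RHS, this pair disproves the claim, and no lexicographically smaller pair (u ≤ v, positive integers) does.

For instance (2, 5) is also a counterexample (LHS = 343, RHS = 133), but it's lexicographically larger.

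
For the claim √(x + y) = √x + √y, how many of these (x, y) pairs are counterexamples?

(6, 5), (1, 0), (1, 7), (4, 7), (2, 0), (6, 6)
4

Testing each pair:
(6, 5): LHS = √(11) ≈ 3.317, RHS = √(5) + √(6) ≈ 4.686 → counterexample
(1, 0): LHS = 1, RHS = 1 → satisfies claim
(1, 7): LHS = 2·√(2) ≈ 2.828, RHS = 1 + √(7) ≈ 3.646 → counterexample
(4, 7): LHS = √(11) ≈ 3.317, RHS = 2 + √(7) ≈ 4.646 → counterexample
(2, 0): LHS = √(2) ≈ 1.414, RHS = √(2) ≈ 1.414 → satisfies claim
(6, 6): LHS = 2·√(3) ≈ 3.464, RHS = 2·√(6) ≈ 4.899 → counterexample

That makes 4 counterexamples.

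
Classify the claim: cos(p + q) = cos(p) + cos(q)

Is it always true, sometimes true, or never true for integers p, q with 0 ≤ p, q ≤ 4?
Never true

The claim fails for every pair in the range. For instance at (p, q) = (0, 0): LHS = 1, RHS = 2.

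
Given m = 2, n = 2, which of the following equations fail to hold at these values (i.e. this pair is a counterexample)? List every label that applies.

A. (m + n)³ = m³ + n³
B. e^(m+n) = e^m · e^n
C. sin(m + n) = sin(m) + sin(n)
Evaluating each claim at the given values:
A. LHS = 64, RHS = 16 → fails here (LHS ≠ RHS)
B. LHS = e^4 ≈ 54.6, RHS = e^4 ≈ 54.6 → holds here (LHS = RHS)
C. LHS = sin(4) ≈ -0.7568, RHS = 2·sin(2) ≈ 1.819 → fails here (LHS ≠ RHS)

Answer: A, C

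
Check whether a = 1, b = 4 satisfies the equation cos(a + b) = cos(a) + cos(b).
Fails

Substituting a = 1, b = 4:

LHS = cos(1 + 4) = cos(5) ≈ 0.2837
RHS = cos(1) + cos(4) ≈ -0.1133

LHS ≠ RHS, so the equation does not hold at this point.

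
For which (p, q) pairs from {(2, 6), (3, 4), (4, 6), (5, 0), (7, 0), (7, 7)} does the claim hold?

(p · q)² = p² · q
(5, 0), (7, 0)

Testing each pair:
(2, 6): LHS = 144, RHS = 24 → fails
(3, 4): LHS = 144, RHS = 36 → fails
(4, 6): LHS = 576, RHS = 96 → fails
(5, 0): LHS = 0, RHS = 0 → holds
(7, 0): LHS = 0, RHS = 0 → holds
(7, 7): LHS = 2401, RHS = 343 → fails

2 of 6 pairs satisfy the claim.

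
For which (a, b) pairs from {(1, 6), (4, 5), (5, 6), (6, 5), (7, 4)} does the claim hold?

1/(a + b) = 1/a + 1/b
None

Testing each pair:
(1, 6): LHS = 1/7, RHS = 7/6 → fails
(4, 5): LHS = 1/9, RHS = 9/20 → fails
(5, 6): LHS = 1/11, RHS = 11/30 → fails
(6, 5): LHS = 1/11, RHS = 11/30 → fails
(7, 4): LHS = 1/11, RHS = 11/28 → fails

No pair satisfies the claim.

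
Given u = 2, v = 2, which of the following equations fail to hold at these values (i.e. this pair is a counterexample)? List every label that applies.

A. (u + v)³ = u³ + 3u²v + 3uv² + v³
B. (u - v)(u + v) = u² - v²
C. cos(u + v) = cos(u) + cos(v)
Evaluating each claim at the given values:
A. LHS = 64, RHS = 64 → holds here (LHS = RHS)
B. LHS = 0, RHS = 0 → holds here (LHS = RHS)
C. LHS = cos(4) ≈ -0.6536, RHS = 2·cos(2) ≈ -0.8323 → fails here (LHS ≠ RHS)

Answer: C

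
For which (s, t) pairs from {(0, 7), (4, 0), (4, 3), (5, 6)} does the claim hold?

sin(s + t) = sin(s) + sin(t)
(0, 7), (4, 0)

Testing each pair:
(0, 7): LHS = sin(7) ≈ 0.657, RHS = sin(7) ≈ 0.657 → holds
(4, 0): LHS = sin(4) ≈ -0.7568, RHS = sin(4) ≈ -0.7568 → holds
(4, 3): LHS = sin(7) ≈ 0.657, RHS = sin(4) + sin(3) ≈ -0.6157 → fails
(5, 6): LHS = sin(11) ≈ -1, RHS = sin(5) + sin(6) ≈ -1.238 → fails

2 of 4 pairs satisfy the claim.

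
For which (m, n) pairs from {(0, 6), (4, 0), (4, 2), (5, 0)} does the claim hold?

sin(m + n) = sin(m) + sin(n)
(0, 6), (4, 0), (5, 0)

Testing each pair:
(0, 6): LHS = sin(6) ≈ -0.2794, RHS = sin(6) ≈ -0.2794 → holds
(4, 0): LHS = sin(4) ≈ -0.7568, RHS = sin(4) ≈ -0.7568 → holds
(4, 2): LHS = sin(6) ≈ -0.2794, RHS = sin(4) + sin(2) ≈ 0.1525 → fails
(5, 0): LHS = sin(5) ≈ -0.9589, RHS = sin(5) ≈ -0.9589 → holds

3 of 4 pairs satisfy the claim.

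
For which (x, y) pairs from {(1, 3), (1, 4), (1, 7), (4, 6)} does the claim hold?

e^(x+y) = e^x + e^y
None

Testing each pair:
(1, 3): LHS = e^4 ≈ 54.6, RHS = e + e^3 ≈ 22.8 → fails
(1, 4): LHS = e^5 ≈ 148.4, RHS = e + e^4 ≈ 57.32 → fails
(1, 7): LHS = e^8 ≈ 2981, RHS = e + e^7 ≈ 1099 → fails
(4, 6): LHS = e^10 ≈ 22026.5, RHS = e^4 + e^6 ≈ 458 → fails

No pair satisfies the claim.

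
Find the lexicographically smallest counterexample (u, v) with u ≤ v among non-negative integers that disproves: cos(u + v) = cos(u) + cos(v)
Substituting (0, 0) into the claim:
LHS = cos(0 + 0) = 1
RHS = cos(0) + cos(0) = 2

Since LHS ≠ RHS, this pair disproves the claim, and no lexicographically smaller pair (u ≤ v, non-negative integers) does.

For instance (0, 4) is also a counterexample (LHS = cos(4) ≈ -0.6536, RHS = cos(4) + 1 ≈ 0.3464), but it's lexicographically larger.

Answer: (u, v) = (0, 0)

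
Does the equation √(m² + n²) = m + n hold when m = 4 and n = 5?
Fails

Substituting m = 4, n = 5:

LHS = √(4² + 5²) = √(41) ≈ 6.403
RHS = 4 + 5 = 9

LHS ≠ RHS, so the equation does not hold at this point.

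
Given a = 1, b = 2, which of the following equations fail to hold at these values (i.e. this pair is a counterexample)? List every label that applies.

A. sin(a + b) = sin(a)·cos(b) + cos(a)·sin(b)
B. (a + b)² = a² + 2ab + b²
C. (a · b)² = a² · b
C

Evaluating each claim at the given values:
A. LHS = sin(3) ≈ 0.1411, RHS = sin(1)·cos(2) + sin(2)·cos(1) ≈ 0.1411 → holds here (LHS = RHS)
B. LHS = 9, RHS = 9 → holds here (LHS = RHS)
C. LHS = 4, RHS = 2 → fails here (LHS ≠ RHS)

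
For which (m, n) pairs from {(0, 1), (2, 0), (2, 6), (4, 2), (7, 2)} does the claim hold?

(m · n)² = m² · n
Testing each pair:
(0, 1): LHS = 0, RHS = 0 → holds
(2, 0): LHS = 0, RHS = 0 → holds
(2, 6): LHS = 144, RHS = 24 → fails
(4, 2): LHS = 64, RHS = 32 → fails
(7, 2): LHS = 196, RHS = 98 → fails

2 of 5 pairs satisfy the claim.

Answer: (0, 1), (2, 0)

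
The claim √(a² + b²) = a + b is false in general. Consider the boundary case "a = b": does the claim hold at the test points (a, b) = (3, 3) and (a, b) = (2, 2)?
At (3, 3): LHS = 3·√(2) ≈ 4.243 ≠ RHS = 6
At (2, 2): LHS = 2·√(2) ≈ 2.828 ≠ RHS = 4

Answer: No, fails at both test points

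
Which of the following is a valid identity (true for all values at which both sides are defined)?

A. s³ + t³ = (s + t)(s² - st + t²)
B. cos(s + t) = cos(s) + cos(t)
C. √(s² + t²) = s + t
A: holds — e.g. at (0, 1), both sides equal 1.
B: fails at (1, 3) — LHS = cos(4) ≈ -0.6536, RHS = cos(3) + cos(1) ≈ -0.4497.
C: fails at (2, 4) — LHS = 2·√(5) ≈ 4.472, RHS = 6.

Answer: A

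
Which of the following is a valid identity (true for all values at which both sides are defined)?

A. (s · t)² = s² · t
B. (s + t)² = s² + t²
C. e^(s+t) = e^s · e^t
C

A: fails at (1, 5) — LHS = 25, RHS = 5.
B: fails at (1, 4) — LHS = 25, RHS = 17.
C: holds — e.g. at (4, 4), both sides equal e^8 ≈ 2981.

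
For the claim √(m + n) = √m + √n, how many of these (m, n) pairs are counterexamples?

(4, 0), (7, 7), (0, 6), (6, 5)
Testing each pair:
(4, 0): LHS = 2, RHS = 2 → satisfies claim
(7, 7): LHS = √(14) ≈ 3.742, RHS = 2·√(7) ≈ 5.292 → counterexample
(0, 6): LHS = √(6) ≈ 2.449, RHS = √(6) ≈ 2.449 → satisfies claim
(6, 5): LHS = √(11) ≈ 3.317, RHS = √(5) + √(6) ≈ 4.686 → counterexample

That makes 2 counterexamples.

Answer: 2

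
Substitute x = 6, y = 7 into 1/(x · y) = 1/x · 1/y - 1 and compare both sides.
LHS = 1/(6 · 7) = 1/42
RHS = 1/6 · 1/7 - 1 = -41/42

LHS ≠ RHS, so the equation does not hold here.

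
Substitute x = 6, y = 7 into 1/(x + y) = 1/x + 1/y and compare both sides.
LHS = 1/(6 + 7) = 1/13
RHS = 1/6 + 1/7 = 13/42

LHS ≠ RHS, so the equation does not hold here.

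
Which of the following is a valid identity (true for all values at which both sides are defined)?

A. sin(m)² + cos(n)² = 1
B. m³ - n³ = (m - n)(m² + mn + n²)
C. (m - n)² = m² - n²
A: fails at (6, 7) — LHS = sin(6)² + cos(7)² ≈ 0.6464, RHS = 1.
B: holds — e.g. at (1, 2), both sides equal -7.
C: fails at (1, 5) — LHS = 16, RHS = -24.

Answer: B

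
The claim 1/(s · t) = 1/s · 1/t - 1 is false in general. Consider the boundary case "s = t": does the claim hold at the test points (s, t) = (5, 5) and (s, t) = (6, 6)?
At (5, 5): LHS = 1/25 ≠ RHS = -24/25
At (6, 6): LHS = 1/36 ≠ RHS = -35/36

Answer: No, fails at both test points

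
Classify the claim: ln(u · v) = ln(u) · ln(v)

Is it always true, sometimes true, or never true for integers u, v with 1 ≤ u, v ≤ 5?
It holds at (u, v) = (1, 1) (both sides equal 0), but fails at (u, v) = (3, 2) (LHS = ln(6) ≈ 1.792, RHS = ln(2)·ln(3) ≈ 0.7615).

Answer: Sometimes true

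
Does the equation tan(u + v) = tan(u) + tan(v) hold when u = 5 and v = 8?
Fails

Substituting u = 5, v = 8:

LHS = tan(5 + 8) = tan(13) ≈ 0.463
RHS = tan(5) + tan(8) ≈ -10.18

LHS ≠ RHS, so the equation does not hold at this point.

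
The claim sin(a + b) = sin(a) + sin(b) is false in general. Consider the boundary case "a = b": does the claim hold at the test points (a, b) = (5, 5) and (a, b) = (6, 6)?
At (5, 5): LHS = sin(10) ≈ -0.544 ≠ RHS = 2·sin(5) ≈ -1.918
At (6, 6): LHS = sin(12) ≈ -0.5366 ≠ RHS = 2·sin(6) ≈ -0.5588

Answer: No, fails at both test points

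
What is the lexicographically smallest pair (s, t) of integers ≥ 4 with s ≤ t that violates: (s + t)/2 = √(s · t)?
Substituting (4, 5) into the claim:
LHS = (4 + 5)/2 = 9/2
RHS = √(4 · 5) = 2·√(5) ≈ 4.472

Since LHS ≠ RHS, this pair disproves the claim, and no lexicographically smaller pair (s ≤ t, integers ≥ 4) does.

For instance (4, 7) is also a counterexample (LHS = 11/2, RHS = 2·√(7) ≈ 5.292), but it's lexicographically larger.

Answer: (s, t) = (4, 5)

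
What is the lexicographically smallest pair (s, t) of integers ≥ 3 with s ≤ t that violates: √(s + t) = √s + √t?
Substituting (3, 3) into the claim:
LHS = √(3 + 3) = √(6) ≈ 2.449
RHS = √3 + √3 = 2·√(3) ≈ 3.464

Since LHS ≠ RHS, this pair disproves the claim, and no lexicographically smaller pair (s ≤ t, integers ≥ 3) does.

For instance (7, 9) is also a counterexample (LHS = 4, RHS = √(7) + 3 ≈ 5.646), but it's lexicographically larger.

Answer: (s, t) = (3, 3)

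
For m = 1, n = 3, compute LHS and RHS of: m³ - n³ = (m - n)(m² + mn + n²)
LHS = 1³ - 3³ = -26
RHS = (1 - 3)(1² + 1·3 + 3²) = -26

LHS = RHS: the two sides agree.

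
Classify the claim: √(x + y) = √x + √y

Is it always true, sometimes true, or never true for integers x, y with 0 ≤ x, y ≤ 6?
Sometimes true

It holds at (x, y) = (0, 6) (both sides equal √(6) ≈ 2.449), but fails at (x, y) = (1, 4) (LHS = √(5) ≈ 2.236, RHS = 3).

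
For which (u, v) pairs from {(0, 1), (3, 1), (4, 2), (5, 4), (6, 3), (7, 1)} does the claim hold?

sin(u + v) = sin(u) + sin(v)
(0, 1)

Testing each pair:
(0, 1): LHS = sin(1) ≈ 0.8415, RHS = sin(1) ≈ 0.8415 → holds
(3, 1): LHS = sin(4) ≈ -0.7568, RHS = sin(3) + sin(1) ≈ 0.9826 → fails
(4, 2): LHS = sin(6) ≈ -0.2794, RHS = sin(4) + sin(2) ≈ 0.1525 → fails
(5, 4): LHS = sin(9) ≈ 0.4121, RHS = sin(5) + sin(4) ≈ -1.716 → fails
(6, 3): LHS = sin(9) ≈ 0.4121, RHS = sin(6) + sin(3) ≈ -0.1383 → fails
(7, 1): LHS = sin(8) ≈ 0.9894, RHS = sin(7) + sin(1) ≈ 1.498 → fails

1 of 6 pairs satisfies the claim.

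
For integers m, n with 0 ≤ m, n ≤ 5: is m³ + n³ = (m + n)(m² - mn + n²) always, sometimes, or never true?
Always true

The identity holds for every pair in the range. For instance at (m, n) = (2, 4): both sides equal 72.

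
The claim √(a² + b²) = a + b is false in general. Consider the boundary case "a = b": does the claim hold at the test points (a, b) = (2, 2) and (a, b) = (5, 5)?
No, fails at both test points

At (2, 2): LHS = 2·√(2) ≈ 2.828 ≠ RHS = 4
At (5, 5): LHS = 5·√(2) ≈ 7.071 ≠ RHS = 10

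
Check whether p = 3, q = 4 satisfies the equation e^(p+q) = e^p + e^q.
Fails

Substituting p = 3, q = 4:

LHS = e^(3+4) = e^7 ≈ 1097
RHS = e^3 + e^4 ≈ 74.68

LHS ≠ RHS, so the equation does not hold at this point.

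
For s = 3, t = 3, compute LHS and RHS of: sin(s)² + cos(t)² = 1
LHS = sin(3)² + cos(3)² = 1
RHS = 1

LHS = RHS: the two sides agree.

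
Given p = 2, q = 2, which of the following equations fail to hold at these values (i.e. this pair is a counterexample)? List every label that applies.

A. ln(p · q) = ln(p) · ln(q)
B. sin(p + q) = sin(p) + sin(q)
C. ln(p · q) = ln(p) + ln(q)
A, B

Evaluating each claim at the given values:
A. LHS = ln(4) ≈ 1.386, RHS = ln(2)² ≈ 0.4805 → fails here (LHS ≠ RHS)
B. LHS = sin(4) ≈ -0.7568, RHS = 2·sin(2) ≈ 1.819 → fails here (LHS ≠ RHS)
C. LHS = ln(4) ≈ 1.386, RHS = 2·ln(2) ≈ 1.386 → holds here (LHS = RHS)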